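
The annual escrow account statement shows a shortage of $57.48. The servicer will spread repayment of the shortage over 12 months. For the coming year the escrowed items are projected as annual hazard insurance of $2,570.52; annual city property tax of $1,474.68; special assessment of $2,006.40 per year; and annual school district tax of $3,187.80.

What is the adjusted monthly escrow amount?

Hazard insurance: $2,570.52/yr
City property tax: $1,474.68/yr
Special assessment: $2,006.40/yr
School district tax: $3,187.80/yr
Total per year = $2,570.52 + $1,474.68 + $2,006.40 + $3,187.80 = $9,239.40
Monthly = $9,239.40 ÷ 12 = $769.95
Monthly shortage recovery: $57.48 / 12 = $4.79
Adjusted monthly = $769.95 + $4.79 = $774.74

$774.74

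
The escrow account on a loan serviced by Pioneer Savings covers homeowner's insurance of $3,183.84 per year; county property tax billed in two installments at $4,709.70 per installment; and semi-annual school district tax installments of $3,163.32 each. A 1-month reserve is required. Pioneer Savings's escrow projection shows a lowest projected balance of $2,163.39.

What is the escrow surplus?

Homeowner's insurance: $3,183.84 annually
County property tax: $4,709.70 × 2 = $9,419.40 annually
School district tax: $3,163.32 × 2 = $6,326.64 annually
Annual escrow total = $18,929.88
Per month = $18,929.88 ÷ 12 = $1,577.49
Required reserve = 1 × $1,577.49 = $1,577.49
Surplus = $2,163.39 − $1,577.49 = $585.90

$585.90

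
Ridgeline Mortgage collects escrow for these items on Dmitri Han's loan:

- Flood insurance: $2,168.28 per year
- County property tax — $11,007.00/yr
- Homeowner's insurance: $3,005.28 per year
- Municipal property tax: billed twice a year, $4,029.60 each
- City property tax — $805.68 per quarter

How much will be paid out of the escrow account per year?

$27,462.48

Flood insurance: $2,168.28
County property tax: $11,007.00
Homeowner's insurance: $3,005.28
Municipal property tax: $4,029.60 × 2 = $8,059.20
City property tax: $805.68 × 4 = $3,222.72
Yearly total = $27,462.48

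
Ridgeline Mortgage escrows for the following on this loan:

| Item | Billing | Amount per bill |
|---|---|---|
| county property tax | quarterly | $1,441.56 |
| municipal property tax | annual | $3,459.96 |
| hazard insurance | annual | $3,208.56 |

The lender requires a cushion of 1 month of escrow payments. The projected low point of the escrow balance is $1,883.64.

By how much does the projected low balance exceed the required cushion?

$847.41

County property tax — $1,441.56 × 4 = $5,766.24/yr
Municipal property tax — $3,459.96/yr
Hazard insurance — $3,208.56/yr
Total per year = $5,766.24 + $3,459.96 + $3,208.56 = $12,434.76
Monthly escrow = $12,434.76 ÷ 12 = $1,036.23
Required cushion = 1 × $1,036.23 = $1,036.23
Excess over cushion: $1,883.64 − $1,036.23 = $847.41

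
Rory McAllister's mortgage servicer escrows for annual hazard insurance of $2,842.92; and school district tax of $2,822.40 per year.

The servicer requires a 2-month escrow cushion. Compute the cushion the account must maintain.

Hazard insurance = $2,842.92
School district tax = $2,822.40
Yearly total = $2,842.92 + $2,822.40 = $5,665.32
Monthly escrow = $5,665.32 ÷ 12 = $472.11
Reserve = 2 × $472.11 = $944.22

$944.22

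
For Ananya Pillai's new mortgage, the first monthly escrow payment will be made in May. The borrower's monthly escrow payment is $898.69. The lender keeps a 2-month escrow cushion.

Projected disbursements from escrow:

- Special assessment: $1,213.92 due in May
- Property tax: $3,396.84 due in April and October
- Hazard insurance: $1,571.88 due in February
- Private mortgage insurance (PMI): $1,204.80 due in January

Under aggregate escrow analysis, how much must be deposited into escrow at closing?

$2,112.61

Cushion = 2 × $898.69 = $1,797.38
Trial balance (start $0, +$898.69 each month, − disbursements):
  May: +$898.69 − $1,213.92 → -$315.23
  Jun: +$898.69 → $583.46
  Jul: +$898.69 → $1,482.15
  Aug: +$898.69 → $2,380.84
  Sep: +$898.69 → $3,279.53
  Oct: +$898.69 − $3,396.84 → $781.38
  Nov: +$898.69 → $1,680.07
  Dec: +$898.69 → $2,578.76
  Jan: +$898.69 − $1,204.80 → $2,272.65
  Feb: +$898.69 − $1,571.88 → $1,599.46
  Mar: +$898.69 → $2,498.15
  Apr: +$898.69 − $3,396.84 → $0.00
Lowest trial balance = -$315.23 (May)
Initial deposit = cushion − low point = $1,797.38 − (-$315.23) = $2,112.61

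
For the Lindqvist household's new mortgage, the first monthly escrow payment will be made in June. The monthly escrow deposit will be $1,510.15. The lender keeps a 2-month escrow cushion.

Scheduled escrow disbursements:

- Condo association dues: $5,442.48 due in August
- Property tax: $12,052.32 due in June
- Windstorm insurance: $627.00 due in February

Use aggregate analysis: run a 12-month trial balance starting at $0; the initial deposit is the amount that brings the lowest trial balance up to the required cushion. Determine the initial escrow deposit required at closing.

Cushion = 2 × $1,510.15 = $3,020.30
Trial balance (start $0, +$1,510.15 each month, − disbursements):
  Jun: +$1,510.15 − $12,052.32 → -$10,542.17
  Jul: +$1,510.15 → -$9,032.02
  Aug: +$1,510.15 − $5,442.48 → -$12,964.35
  Sep: +$1,510.15 → -$11,454.20
  Oct: +$1,510.15 → -$9,944.05
  Nov: +$1,510.15 → -$8,433.90
  Dec: +$1,510.15 → -$6,923.75
  Jan: +$1,510.15 → -$5,413.60
  Feb: +$1,510.15 − $627.00 → -$4,530.45
  Mar: +$1,510.15 → -$3,020.30
  Apr: +$1,510.15 → -$1,510.15
  May: +$1,510.15 → $0.00
Lowest trial balance = -$12,964.35 (Aug)
Initial deposit = cushion − low point = $3,020.30 − (-$12,964.35) = $15,984.65

$15,984.65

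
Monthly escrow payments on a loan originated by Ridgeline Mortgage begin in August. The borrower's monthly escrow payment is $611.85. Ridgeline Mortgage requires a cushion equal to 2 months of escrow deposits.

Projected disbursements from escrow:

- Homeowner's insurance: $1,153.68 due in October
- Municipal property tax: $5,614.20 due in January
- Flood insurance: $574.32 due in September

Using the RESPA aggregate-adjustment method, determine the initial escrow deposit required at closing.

Cushion = 2 × $611.85 = $1,223.70
Trial balance (start $0, +$611.85 each month, − disbursements):
  Aug: +$611.85 → $611.85
  Sep: +$611.85 − $574.32 → $649.38
  Oct: +$611.85 − $1,153.68 → $107.55
  Nov: +$611.85 → $719.40
  Dec: +$611.85 → $1,331.25
  Jan: +$611.85 − $5,614.20 → -$3,671.10
  Feb: +$611.85 → -$3,059.25
  Mar: +$611.85 → -$2,447.40
  Apr: +$611.85 → -$1,835.55
  May: +$611.85 → -$1,223.70
  Jun: +$611.85 → -$611.85
  Jul: +$611.85 → $0.00
Lowest trial balance = -$3,671.10 (Jan)
Initial deposit = cushion − low point = $1,223.70 − (-$3,671.10) = $4,894.80

$4,894.80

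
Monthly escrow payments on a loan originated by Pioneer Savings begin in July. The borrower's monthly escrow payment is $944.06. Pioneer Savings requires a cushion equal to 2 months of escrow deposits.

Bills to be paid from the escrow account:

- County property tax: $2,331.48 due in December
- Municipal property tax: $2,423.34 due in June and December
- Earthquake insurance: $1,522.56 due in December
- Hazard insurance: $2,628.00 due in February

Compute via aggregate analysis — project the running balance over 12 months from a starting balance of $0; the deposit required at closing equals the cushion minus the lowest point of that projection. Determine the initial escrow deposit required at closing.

$3,241.02

Cushion = 2 × $944.06 = $1,888.12
Trial balance (start $0, +$944.06 each month, − disbursements):
  Jul: +$944.06 → $944.06
  Aug: +$944.06 → $1,888.12
  Sep: +$944.06 → $2,832.18
  Oct: +$944.06 → $3,776.24
  Nov: +$944.06 → $4,720.30
  Dec: +$944.06 − $6,277.38 → -$613.02
  Jan: +$944.06 → $331.04
  Feb: +$944.06 − $2,628.00 → -$1,352.90
  Mar: +$944.06 → -$408.84
  Apr: +$944.06 → $535.22
  May: +$944.06 → $1,479.28
  Jun: +$944.06 − $2,423.34 → $0.00
Lowest trial balance = -$1,352.90 (Feb)
Initial deposit = cushion − low point = $1,888.12 − (-$1,352.90) = $3,241.02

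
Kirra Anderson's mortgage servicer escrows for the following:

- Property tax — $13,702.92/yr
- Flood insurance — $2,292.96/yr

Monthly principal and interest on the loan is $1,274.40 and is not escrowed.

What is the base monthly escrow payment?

Property tax = $13,702.92 per year
Flood insurance = $2,292.96 per year
Annual escrow total = $13,702.92 + $2,292.96 = $15,995.88
Base monthly escrow = $15,995.88 ÷ 12 = $1,332.99

$1,332.99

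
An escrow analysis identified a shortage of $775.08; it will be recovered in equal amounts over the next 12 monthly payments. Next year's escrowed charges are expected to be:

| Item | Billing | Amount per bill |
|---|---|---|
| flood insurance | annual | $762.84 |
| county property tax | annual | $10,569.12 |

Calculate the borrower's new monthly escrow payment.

Flood insurance — $762.84 annually
County property tax — $10,569.12 annually
Yearly total = $11,331.96
Per month = $11,331.96 / 12 = $944.33
Shortage spread = $775.08 ÷ 12 = $64.59/mo
New monthly escrow = $944.33 + $64.59 = $1,008.92

$1,008.92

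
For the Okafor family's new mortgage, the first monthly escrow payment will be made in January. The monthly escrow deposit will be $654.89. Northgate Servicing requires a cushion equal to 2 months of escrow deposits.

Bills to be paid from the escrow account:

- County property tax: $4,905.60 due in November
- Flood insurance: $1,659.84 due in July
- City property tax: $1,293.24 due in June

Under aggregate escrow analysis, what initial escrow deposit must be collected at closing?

Cushion = 2 × $654.89 = $1,309.78
Trial balance (start $0, +$654.89 each month, − disbursements):
  Jan: +$654.89 → $654.89
  Feb: +$654.89 → $1,309.78
  Mar: +$654.89 → $1,964.67
  Apr: +$654.89 → $2,619.56
  May: +$654.89 → $3,274.45
  Jun: +$654.89 − $1,293.24 → $2,636.10
  Jul: +$654.89 − $1,659.84 → $1,631.15
  Aug: +$654.89 → $2,286.04
  Sep: +$654.89 → $2,940.93
  Oct: +$654.89 → $3,595.82
  Nov: +$654.89 − $4,905.60 → -$654.89
  Dec: +$654.89 → $0.00
Lowest trial balance = -$654.89 (Nov)
Initial deposit = cushion − low point = $1,309.78 − (-$654.89) = $1,964.67

$1,964.67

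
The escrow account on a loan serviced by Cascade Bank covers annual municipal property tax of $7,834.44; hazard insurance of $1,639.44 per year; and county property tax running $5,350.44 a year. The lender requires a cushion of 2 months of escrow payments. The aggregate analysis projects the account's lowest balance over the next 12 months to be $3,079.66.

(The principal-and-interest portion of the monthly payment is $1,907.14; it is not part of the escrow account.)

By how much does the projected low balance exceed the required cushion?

$608.94

Municipal property tax — $7,834.44 annually
Hazard insurance — $1,639.44 annually
County property tax — $5,350.44 annually
Annual escrow total = $14,824.32
Base monthly escrow = $14,824.32 / 12 = $1,235.36
Required reserve = 2 × $1,235.36 = $2,470.72
Surplus = $3,079.66 − $2,470.72 = $608.94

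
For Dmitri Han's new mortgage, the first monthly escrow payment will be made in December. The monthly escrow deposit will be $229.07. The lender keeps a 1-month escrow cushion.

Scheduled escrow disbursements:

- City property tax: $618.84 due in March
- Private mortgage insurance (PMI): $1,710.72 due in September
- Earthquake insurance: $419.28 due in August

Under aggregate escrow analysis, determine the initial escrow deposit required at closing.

Cushion = 1 × $229.07 = $229.07
Trial balance (start $0, +$229.07 each month, − disbursements):
  Dec: +$229.07 → $229.07
  Jan: +$229.07 → $458.14
  Feb: +$229.07 → $687.21
  Mar: +$229.07 − $618.84 → $297.44
  Apr: +$229.07 → $526.51
  May: +$229.07 → $755.58
  Jun: +$229.07 → $984.65
  Jul: +$229.07 → $1,213.72
  Aug: +$229.07 − $419.28 → $1,023.51
  Sep: +$229.07 − $1,710.72 → -$458.14
  Oct: +$229.07 → -$229.07
  Nov: +$229.07 → $0.00
Lowest trial balance = -$458.14 (Sep)
Initial deposit = cushion − low point = $229.07 − (-$458.14) = $687.21

$687.21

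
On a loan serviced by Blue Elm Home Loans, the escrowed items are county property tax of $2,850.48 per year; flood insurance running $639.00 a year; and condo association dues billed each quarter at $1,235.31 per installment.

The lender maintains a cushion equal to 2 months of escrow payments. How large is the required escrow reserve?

$1,405.12

County property tax: $2,850.48 annually
Flood insurance: $639.00 annually
Condo association dues: $1,235.31 × 4 = $4,941.24 annually
Total per year = $8,430.72
Per month = $8,430.72 / 12 = $702.56
Reserve = 2 × $702.56 = $1,405.12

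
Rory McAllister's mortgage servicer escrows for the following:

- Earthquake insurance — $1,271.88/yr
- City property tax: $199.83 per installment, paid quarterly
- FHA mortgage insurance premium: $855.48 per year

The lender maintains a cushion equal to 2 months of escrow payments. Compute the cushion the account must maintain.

$487.78

Earthquake insurance — $1,271.88 annually
City property tax — $199.83 × 4 = $799.32 annually
FHA mortgage insurance premium — $855.48 annually
Yearly total = $1,271.88 + $799.32 + $855.48 = $2,926.68
Monthly = $2,926.68 ÷ 12 = $243.89
Cushion = 2 × $243.89 = $487.78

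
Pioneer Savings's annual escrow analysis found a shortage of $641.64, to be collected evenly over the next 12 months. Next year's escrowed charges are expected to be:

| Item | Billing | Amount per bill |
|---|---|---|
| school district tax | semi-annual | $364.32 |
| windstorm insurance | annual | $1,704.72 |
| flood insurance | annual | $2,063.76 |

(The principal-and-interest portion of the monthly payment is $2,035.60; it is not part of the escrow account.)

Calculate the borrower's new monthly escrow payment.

School district tax = $364.32 × 2 = $728.64 annually
Windstorm insurance = $1,704.72 annually
Flood insurance = $2,063.76 annually
Annual escrow total = $728.64 + $1,704.72 + $2,063.76 = $4,497.12
Monthly = $4,497.12 ÷ 12 = $374.76
Shortage spread = $641.64 / 12 = $53.47/mo
Adjusted monthly = $374.76 + $53.47 = $428.23

$428.23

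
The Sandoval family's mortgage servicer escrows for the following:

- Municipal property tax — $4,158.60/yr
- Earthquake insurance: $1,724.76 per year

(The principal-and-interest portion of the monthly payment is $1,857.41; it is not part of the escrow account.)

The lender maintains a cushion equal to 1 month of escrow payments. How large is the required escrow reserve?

Municipal property tax — $4,158.60 per year
Earthquake insurance — $1,724.76 per year
Yearly total = $4,158.60 + $1,724.76 = $5,883.36
Per month = $5,883.36 / 12 = $490.28
Required cushion = 1 × $490.28 = $490.28

$490.28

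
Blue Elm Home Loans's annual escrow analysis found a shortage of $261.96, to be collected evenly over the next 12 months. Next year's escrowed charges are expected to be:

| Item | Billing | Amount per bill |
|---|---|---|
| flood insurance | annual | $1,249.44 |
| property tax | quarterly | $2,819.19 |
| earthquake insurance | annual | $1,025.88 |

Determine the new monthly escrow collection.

$1,151.17

Flood insurance = $1,249.44
Property tax = $2,819.19 × 4 = $11,276.76
Earthquake insurance = $1,025.88
Annual escrow total = $1,249.44 + $11,276.76 + $1,025.88 = $13,552.08
Base monthly escrow = $13,552.08 ÷ 12 = $1,129.34
Shortage per month = $261.96 ÷ 12 = $21.83
New monthly escrow = $1,129.34 + $21.83 = $1,151.17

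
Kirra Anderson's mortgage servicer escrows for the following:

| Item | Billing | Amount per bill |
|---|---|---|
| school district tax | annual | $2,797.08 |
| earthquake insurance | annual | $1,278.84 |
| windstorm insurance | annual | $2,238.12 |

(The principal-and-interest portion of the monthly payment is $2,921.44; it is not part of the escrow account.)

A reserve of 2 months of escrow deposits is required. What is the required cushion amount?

$1,052.34

School district tax — $2,797.08/yr
Earthquake insurance — $1,278.84/yr
Windstorm insurance — $2,238.12/yr
Total annual escrow = $2,797.08 + $1,278.84 + $2,238.12 = $6,314.04
Monthly = $6,314.04 ÷ 12 = $526.17
Required cushion = 2 × $526.17 = $1,052.34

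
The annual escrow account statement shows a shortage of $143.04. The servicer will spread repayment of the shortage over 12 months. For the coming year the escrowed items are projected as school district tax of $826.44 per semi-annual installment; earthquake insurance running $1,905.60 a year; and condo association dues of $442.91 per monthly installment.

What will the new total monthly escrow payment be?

School district tax = $826.44 × 2 = $1,652.88/yr
Earthquake insurance = $1,905.60/yr
Condo association dues = $442.91 × 12 = $5,314.92/yr
Combined annual = $1,652.88 + $1,905.60 + $5,314.92 = $8,873.40
Monthly escrow = $8,873.40 ÷ 12 = $739.45
Shortage per month = $143.04 / 12 = $11.92
New monthly escrow = $739.45 + $11.92 = $751.37

$751.37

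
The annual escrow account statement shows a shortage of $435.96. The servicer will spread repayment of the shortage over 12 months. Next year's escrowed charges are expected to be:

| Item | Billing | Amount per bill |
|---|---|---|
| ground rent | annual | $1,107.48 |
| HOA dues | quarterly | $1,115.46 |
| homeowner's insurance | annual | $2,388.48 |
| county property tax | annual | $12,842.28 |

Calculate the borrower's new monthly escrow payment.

Ground rent: $1,107.48
HOA dues: $1,115.46 × 4 = $4,461.84
Homeowner's insurance: $2,388.48
County property tax: $12,842.28
Annual escrow total = $1,107.48 + $4,461.84 + $2,388.48 + $12,842.28 = $20,800.08
Monthly escrow = $20,800.08 ÷ 12 = $1,733.34
Shortage per month = $435.96 ÷ 12 = $36.33
New monthly escrow = $1,733.34 + $36.33 = $1,769.67

$1,769.67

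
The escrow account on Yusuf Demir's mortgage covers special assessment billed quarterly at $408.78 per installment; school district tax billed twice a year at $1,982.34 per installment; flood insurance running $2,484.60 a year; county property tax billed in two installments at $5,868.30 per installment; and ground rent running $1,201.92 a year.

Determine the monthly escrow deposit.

$1,751.91

Special assessment = $408.78 × 4 = $1,635.12
School district tax = $1,982.34 × 2 = $3,964.68
Flood insurance = $2,484.60
County property tax = $5,868.30 × 2 = $11,736.60
Ground rent = $1,201.92
Total annual escrow = $1,635.12 + $3,964.68 + $2,484.60 + $11,736.60 + $1,201.92 = $21,022.92
Monthly escrow = $21,022.92 ÷ 12 = $1,751.91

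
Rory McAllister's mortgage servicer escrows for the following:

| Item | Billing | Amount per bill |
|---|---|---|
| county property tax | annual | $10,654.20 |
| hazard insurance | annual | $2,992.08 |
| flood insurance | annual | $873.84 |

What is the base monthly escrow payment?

County property tax = $10,654.20 per year
Hazard insurance = $2,992.08 per year
Flood insurance = $873.84 per year
Annual escrow total = $14,520.12
Per month = $14,520.12 / 12 = $1,210.01

$1,210.01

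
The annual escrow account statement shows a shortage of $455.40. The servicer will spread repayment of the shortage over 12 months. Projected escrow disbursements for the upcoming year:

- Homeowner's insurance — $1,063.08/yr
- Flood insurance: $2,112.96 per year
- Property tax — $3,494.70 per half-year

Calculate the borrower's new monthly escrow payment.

Homeowner's insurance: $1,063.08 per year
Flood insurance: $2,112.96 per year
Property tax: $3,494.70 × 2 = $6,989.40 per year
Total annual escrow = $1,063.08 + $2,112.96 + $6,989.40 = $10,165.44
Monthly = $10,165.44 / 12 = $847.12
Shortage spread = $455.40 / 12 = $37.95/mo
Adjusted monthly = $847.12 + $37.95 = $885.07

$885.07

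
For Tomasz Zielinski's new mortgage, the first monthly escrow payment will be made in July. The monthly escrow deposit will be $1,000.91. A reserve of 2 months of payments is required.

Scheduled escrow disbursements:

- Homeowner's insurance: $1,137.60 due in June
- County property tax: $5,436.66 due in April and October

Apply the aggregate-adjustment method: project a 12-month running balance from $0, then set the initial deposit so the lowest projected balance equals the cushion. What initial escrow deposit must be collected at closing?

$3,434.84

Cushion = 2 × $1,000.91 = $2,001.82
Trial balance (start $0, +$1,000.91 each month, − disbursements):
  Jul: +$1,000.91 → $1,000.91
  Aug: +$1,000.91 → $2,001.82
  Sep: +$1,000.91 → $3,002.73
  Oct: +$1,000.91 − $5,436.66 → -$1,433.02
  Nov: +$1,000.91 → -$432.11
  Dec: +$1,000.91 → $568.80
  Jan: +$1,000.91 → $1,569.71
  Feb: +$1,000.91 → $2,570.62
  Mar: +$1,000.91 → $3,571.53
  Apr: +$1,000.91 − $5,436.66 → -$864.22
  May: +$1,000.91 → $136.69
  Jun: +$1,000.91 − $1,137.60 → $0.00
Lowest trial balance = -$1,433.02 (Oct)
Initial deposit = cushion − low point = $2,001.82 − (-$1,433.02) = $3,434.84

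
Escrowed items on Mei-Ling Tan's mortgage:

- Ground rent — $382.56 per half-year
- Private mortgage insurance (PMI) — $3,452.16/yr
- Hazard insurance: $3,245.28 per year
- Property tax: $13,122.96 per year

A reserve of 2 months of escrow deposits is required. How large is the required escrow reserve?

$3,430.92

Ground rent: $382.56 × 2 = $765.12/yr
Private mortgage insurance (PMI): $3,452.16/yr
Hazard insurance: $3,245.28/yr
Property tax: $13,122.96/yr
Total annual escrow = $765.12 + $3,452.16 + $3,245.28 + $13,122.96 = $20,585.52
Monthly escrow = $20,585.52 / 12 = $1,715.46
Required cushion = 2 × $1,715.46 = $3,430.92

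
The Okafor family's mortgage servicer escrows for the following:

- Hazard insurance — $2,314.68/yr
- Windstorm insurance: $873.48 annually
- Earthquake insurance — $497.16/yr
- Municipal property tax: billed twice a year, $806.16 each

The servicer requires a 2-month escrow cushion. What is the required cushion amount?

$882.94

Hazard insurance = $2,314.68/yr
Windstorm insurance = $873.48/yr
Earthquake insurance = $497.16/yr
Municipal property tax = $806.16 × 2 = $1,612.32/yr
Annual escrow total = $2,314.68 + $873.48 + $497.16 + $1,612.32 = $5,297.64
Monthly = $5,297.64 ÷ 12 = $441.47
Reserve = 2 × $441.47 = $882.94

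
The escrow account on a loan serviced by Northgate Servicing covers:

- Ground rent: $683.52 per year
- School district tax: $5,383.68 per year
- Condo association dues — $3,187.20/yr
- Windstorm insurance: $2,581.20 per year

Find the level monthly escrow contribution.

$986.30

Ground rent = $683.52 per year
School district tax = $5,383.68 per year
Condo association dues = $3,187.20 per year
Windstorm insurance = $2,581.20 per year
Combined annual = $11,835.60
Monthly escrow = $11,835.60 ÷ 12 = $986.30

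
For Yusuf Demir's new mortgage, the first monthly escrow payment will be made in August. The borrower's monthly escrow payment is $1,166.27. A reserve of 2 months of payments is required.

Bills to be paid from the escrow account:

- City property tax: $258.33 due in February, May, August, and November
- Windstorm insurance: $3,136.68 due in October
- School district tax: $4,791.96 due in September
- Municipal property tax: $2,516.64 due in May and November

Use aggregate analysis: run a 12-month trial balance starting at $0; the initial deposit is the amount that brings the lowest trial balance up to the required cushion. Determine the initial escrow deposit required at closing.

Cushion = 2 × $1,166.27 = $2,332.54
Trial balance (start $0, +$1,166.27 each month, − disbursements):
  Aug: +$1,166.27 − $258.33 → $907.94
  Sep: +$1,166.27 − $4,791.96 → -$2,717.75
  Oct: +$1,166.27 − $3,136.68 → -$4,688.16
  Nov: +$1,166.27 − $2,774.97 → -$6,296.86
  Dec: +$1,166.27 → -$5,130.59
  Jan: +$1,166.27 → -$3,964.32
  Feb: +$1,166.27 − $258.33 → -$3,056.38
  Mar: +$1,166.27 → -$1,890.11
  Apr: +$1,166.27 → -$723.84
  May: +$1,166.27 − $2,774.97 → -$2,332.54
  Jun: +$1,166.27 → -$1,166.27
  Jul: +$1,166.27 → $0.00
Lowest trial balance = -$6,296.86 (Nov)
Initial deposit = cushion − low point = $2,332.54 − (-$6,296.86) = $8,629.40

$8,629.40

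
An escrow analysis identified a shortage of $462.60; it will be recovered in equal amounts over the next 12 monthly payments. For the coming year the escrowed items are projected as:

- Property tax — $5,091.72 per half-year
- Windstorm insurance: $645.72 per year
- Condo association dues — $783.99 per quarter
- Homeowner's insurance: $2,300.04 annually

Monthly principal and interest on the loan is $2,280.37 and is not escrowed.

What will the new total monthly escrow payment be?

$1,393.98

Property tax — $5,091.72 × 2 = $10,183.44 annually
Windstorm insurance — $645.72 annually
Condo association dues — $783.99 × 4 = $3,135.96 annually
Homeowner's insurance — $2,300.04 annually
Total per year = $10,183.44 + $645.72 + $3,135.96 + $2,300.04 = $16,265.16
Base monthly escrow = $16,265.16 / 12 = $1,355.43
Shortage per month = $462.60 / 12 = $38.55
Adjusted monthly = $1,355.43 + $38.55 = $1,393.98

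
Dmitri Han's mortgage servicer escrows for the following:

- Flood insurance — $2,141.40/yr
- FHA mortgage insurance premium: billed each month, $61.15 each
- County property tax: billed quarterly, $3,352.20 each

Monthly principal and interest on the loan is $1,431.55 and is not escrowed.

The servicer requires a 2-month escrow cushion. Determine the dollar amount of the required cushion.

Flood insurance = $2,141.40
FHA mortgage insurance premium = $61.15 × 12 = $733.80
County property tax = $3,352.20 × 4 = $13,408.80
Total per year = $2,141.40 + $733.80 + $13,408.80 = $16,284.00
Monthly = $16,284.00 ÷ 12 = $1,357.00
Reserve = 2 × $1,357.00 = $2,714.00

$2,714.00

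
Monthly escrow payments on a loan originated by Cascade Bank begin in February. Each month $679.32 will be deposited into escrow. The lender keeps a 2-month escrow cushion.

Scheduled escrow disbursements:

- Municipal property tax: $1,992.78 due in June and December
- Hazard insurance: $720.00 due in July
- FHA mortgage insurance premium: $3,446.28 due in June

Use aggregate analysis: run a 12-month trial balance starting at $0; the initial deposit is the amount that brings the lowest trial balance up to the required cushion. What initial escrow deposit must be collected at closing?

$3,441.78

Cushion = 2 × $679.32 = $1,358.64
Trial balance (start $0, +$679.32 each month, − disbursements):
  Feb: +$679.32 → $679.32
  Mar: +$679.32 → $1,358.64
  Apr: +$679.32 → $2,037.96
  May: +$679.32 → $2,717.28
  Jun: +$679.32 − $5,439.06 → -$2,042.46
  Jul: +$679.32 − $720.00 → -$2,083.14
  Aug: +$679.32 → -$1,403.82
  Sep: +$679.32 → -$724.50
  Oct: +$679.32 → -$45.18
  Nov: +$679.32 → $634.14
  Dec: +$679.32 − $1,992.78 → -$679.32
  Jan: +$679.32 → $0.00
Lowest trial balance = -$2,083.14 (Jul)
Initial deposit = cushion − low point = $1,358.64 − (-$2,083.14) = $3,441.78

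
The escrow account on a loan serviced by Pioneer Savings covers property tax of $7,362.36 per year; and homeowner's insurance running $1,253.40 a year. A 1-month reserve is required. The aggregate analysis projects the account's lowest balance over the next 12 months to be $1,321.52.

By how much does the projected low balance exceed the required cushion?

$603.54

Property tax: $7,362.36/yr
Homeowner's insurance: $1,253.40/yr
Total per year = $7,362.36 + $1,253.40 = $8,615.76
Per month = $8,615.76 ÷ 12 = $717.98
Cushion = 1 × $717.98 = $717.98
Excess over cushion: $1,321.52 − $717.98 = $603.54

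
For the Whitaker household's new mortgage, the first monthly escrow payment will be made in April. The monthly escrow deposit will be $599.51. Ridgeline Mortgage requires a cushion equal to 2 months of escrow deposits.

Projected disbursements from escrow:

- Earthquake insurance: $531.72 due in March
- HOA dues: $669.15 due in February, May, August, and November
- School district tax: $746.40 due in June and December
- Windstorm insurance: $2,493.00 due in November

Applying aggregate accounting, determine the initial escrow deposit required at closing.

$1,796.68

Cushion = 2 × $599.51 = $1,199.02
Trial balance (start $0, +$599.51 each month, − disbursements):
  Apr: +$599.51 → $599.51
  May: +$599.51 − $669.15 → $529.87
  Jun: +$599.51 − $746.40 → $382.98
  Jul: +$599.51 → $982.49
  Aug: +$599.51 − $669.15 → $912.85
  Sep: +$599.51 → $1,512.36
  Oct: +$599.51 → $2,111.87
  Nov: +$599.51 − $3,162.15 → -$450.77
  Dec: +$599.51 − $746.40 → -$597.66
  Jan: +$599.51 → $1.85
  Feb: +$599.51 − $669.15 → -$67.79
  Mar: +$599.51 − $531.72 → $0.00
Lowest trial balance = -$597.66 (Dec)
Initial deposit = cushion − low point = $1,199.02 − (-$597.66) = $1,796.68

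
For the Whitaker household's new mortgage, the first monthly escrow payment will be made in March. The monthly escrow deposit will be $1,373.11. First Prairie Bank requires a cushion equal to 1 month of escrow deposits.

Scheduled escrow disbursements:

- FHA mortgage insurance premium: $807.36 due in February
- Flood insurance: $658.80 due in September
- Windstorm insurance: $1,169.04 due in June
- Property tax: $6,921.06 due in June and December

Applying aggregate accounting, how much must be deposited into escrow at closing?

$3,970.77

Cushion = 1 × $1,373.11 = $1,373.11
Trial balance (start $0, +$1,373.11 each month, − disbursements):
  Mar: +$1,373.11 → $1,373.11
  Apr: +$1,373.11 → $2,746.22
  May: +$1,373.11 → $4,119.33
  Jun: +$1,373.11 − $8,090.10 → -$2,597.66
  Jul: +$1,373.11 → -$1,224.55
  Aug: +$1,373.11 → $148.56
  Sep: +$1,373.11 − $658.80 → $862.87
  Oct: +$1,373.11 → $2,235.98
  Nov: +$1,373.11 → $3,609.09
  Dec: +$1,373.11 − $6,921.06 → -$1,938.86
  Jan: +$1,373.11 → -$565.75
  Feb: +$1,373.11 − $807.36 → $0.00
Lowest trial balance = -$2,597.66 (Jun)
Initial deposit = cushion − low point = $1,373.11 − (-$2,597.66) = $3,970.77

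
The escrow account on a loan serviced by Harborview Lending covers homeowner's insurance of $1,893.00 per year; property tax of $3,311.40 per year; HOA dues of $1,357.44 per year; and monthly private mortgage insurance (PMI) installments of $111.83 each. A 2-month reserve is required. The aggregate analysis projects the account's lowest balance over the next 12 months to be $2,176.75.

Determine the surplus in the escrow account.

Homeowner's insurance: $1,893.00/yr
Property tax: $3,311.40/yr
HOA dues: $1,357.44/yr
Private mortgage insurance (PMI): $111.83 × 12 = $1,341.96/yr
Combined annual = $7,903.80
Monthly escrow = $7,903.80 ÷ 12 = $658.65
Required cushion = 2 × $658.65 = $1,317.30
Excess over cushion: $2,176.75 − $1,317.30 = $859.45

$859.45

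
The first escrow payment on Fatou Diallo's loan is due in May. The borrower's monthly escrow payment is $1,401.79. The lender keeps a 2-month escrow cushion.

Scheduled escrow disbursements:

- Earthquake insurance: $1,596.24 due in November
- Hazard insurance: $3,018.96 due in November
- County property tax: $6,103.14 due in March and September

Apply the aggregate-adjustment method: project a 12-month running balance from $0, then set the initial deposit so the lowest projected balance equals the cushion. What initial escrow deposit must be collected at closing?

Cushion = 2 × $1,401.79 = $2,803.58
Trial balance (start $0, +$1,401.79 each month, − disbursements):
  May: +$1,401.79 → $1,401.79
  Jun: +$1,401.79 → $2,803.58
  Jul: +$1,401.79 → $4,205.37
  Aug: +$1,401.79 → $5,607.16
  Sep: +$1,401.79 − $6,103.14 → $905.81
  Oct: +$1,401.79 → $2,307.60
  Nov: +$1,401.79 − $4,615.20 → -$905.81
  Dec: +$1,401.79 → $495.98
  Jan: +$1,401.79 → $1,897.77
  Feb: +$1,401.79 → $3,299.56
  Mar: +$1,401.79 − $6,103.14 → -$1,401.79
  Apr: +$1,401.79 → $0.00
Lowest trial balance = -$1,401.79 (Mar)
Initial deposit = cushion − low point = $2,803.58 − (-$1,401.79) = $4,205.37

$4,205.37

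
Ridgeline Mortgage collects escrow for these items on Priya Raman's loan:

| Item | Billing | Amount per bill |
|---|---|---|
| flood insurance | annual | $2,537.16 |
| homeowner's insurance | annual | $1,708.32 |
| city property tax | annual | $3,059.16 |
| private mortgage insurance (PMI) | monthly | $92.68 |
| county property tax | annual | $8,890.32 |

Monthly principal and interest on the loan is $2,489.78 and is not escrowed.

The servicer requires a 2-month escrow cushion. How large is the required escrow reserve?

Flood insurance = $2,537.16 per year
Homeowner's insurance = $1,708.32 per year
City property tax = $3,059.16 per year
Private mortgage insurance (PMI) = $92.68 × 12 = $1,112.16 per year
County property tax = $8,890.32 per year
Annual escrow total = $17,307.12
Monthly escrow = $17,307.12 ÷ 12 = $1,442.26
Cushion = 2 × $1,442.26 = $2,884.52

$2,884.52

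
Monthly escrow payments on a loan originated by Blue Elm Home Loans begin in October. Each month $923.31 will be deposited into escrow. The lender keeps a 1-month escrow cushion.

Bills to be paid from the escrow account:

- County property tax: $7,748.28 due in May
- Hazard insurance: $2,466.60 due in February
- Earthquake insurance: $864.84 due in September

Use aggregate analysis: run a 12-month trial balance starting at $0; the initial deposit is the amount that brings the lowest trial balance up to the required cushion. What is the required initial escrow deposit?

$3,751.71

Cushion = 1 × $923.31 = $923.31
Trial balance (start $0, +$923.31 each month, − disbursements):
  Oct: +$923.31 → $923.31
  Nov: +$923.31 → $1,846.62
  Dec: +$923.31 → $2,769.93
  Jan: +$923.31 → $3,693.24
  Feb: +$923.31 − $2,466.60 → $2,149.95
  Mar: +$923.31 → $3,073.26
  Apr: +$923.31 → $3,996.57
  May: +$923.31 − $7,748.28 → -$2,828.40
  Jun: +$923.31 → -$1,905.09
  Jul: +$923.31 → -$981.78
  Aug: +$923.31 → -$58.47
  Sep: +$923.31 − $864.84 → $0.00
Lowest trial balance = -$2,828.40 (May)
Initial deposit = cushion − low point = $923.31 − (-$2,828.40) = $3,751.71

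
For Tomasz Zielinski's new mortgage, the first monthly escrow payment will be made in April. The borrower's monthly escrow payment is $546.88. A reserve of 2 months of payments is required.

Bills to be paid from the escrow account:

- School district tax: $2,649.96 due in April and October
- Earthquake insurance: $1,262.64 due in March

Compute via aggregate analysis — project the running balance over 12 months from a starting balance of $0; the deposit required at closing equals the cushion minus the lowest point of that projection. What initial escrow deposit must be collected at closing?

Cushion = 2 × $546.88 = $1,093.76
Trial balance (start $0, +$546.88 each month, − disbursements):
  Apr: +$546.88 − $2,649.96 → -$2,103.08
  May: +$546.88 → -$1,556.20
  Jun: +$546.88 → -$1,009.32
  Jul: +$546.88 → -$462.44
  Aug: +$546.88 → $84.44
  Sep: +$546.88 → $631.32
  Oct: +$546.88 − $2,649.96 → -$1,471.76
  Nov: +$546.88 → -$924.88
  Dec: +$546.88 → -$378.00
  Jan: +$546.88 → $168.88
  Feb: +$546.88 → $715.76
  Mar: +$546.88 − $1,262.64 → $0.00
Lowest trial balance = -$2,103.08 (Apr)
Initial deposit = cushion − low point = $1,093.76 − (-$2,103.08) = $3,196.84

$3,196.84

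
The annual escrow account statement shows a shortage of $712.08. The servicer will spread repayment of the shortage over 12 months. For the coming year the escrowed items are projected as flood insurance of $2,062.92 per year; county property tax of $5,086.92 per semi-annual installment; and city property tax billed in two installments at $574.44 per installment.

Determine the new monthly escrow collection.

Flood insurance — $2,062.92
County property tax — $5,086.92 × 2 = $10,173.84
City property tax — $574.44 × 2 = $1,148.88
Total per year = $2,062.92 + $10,173.84 + $1,148.88 = $13,385.64
Monthly = $13,385.64 / 12 = $1,115.47
Shortage spread = $712.08 ÷ 12 = $59.34/mo
New monthly escrow = $1,115.47 + $59.34 = $1,174.81

$1,174.81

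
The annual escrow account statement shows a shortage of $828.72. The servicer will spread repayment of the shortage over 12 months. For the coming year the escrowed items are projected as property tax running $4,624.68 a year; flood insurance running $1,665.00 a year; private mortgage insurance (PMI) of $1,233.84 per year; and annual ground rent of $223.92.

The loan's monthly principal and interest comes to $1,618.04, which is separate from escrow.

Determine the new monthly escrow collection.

$714.68

Property tax: $4,624.68 annually
Flood insurance: $1,665.00 annually
Private mortgage insurance (PMI): $1,233.84 annually
Ground rent: $223.92 annually
Combined annual = $4,624.68 + $1,665.00 + $1,233.84 + $223.92 = $7,747.44
Per month = $7,747.44 / 12 = $645.62
Shortage spread = $828.72 ÷ 12 = $69.06/mo
Adjusted monthly = $645.62 + $69.06 = $714.68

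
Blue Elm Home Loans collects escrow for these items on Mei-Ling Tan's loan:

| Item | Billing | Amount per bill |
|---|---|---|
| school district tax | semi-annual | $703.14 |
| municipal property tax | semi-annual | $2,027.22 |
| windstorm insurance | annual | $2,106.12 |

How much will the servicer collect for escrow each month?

School district tax: $703.14 × 2 = $1,406.28/yr
Municipal property tax: $2,027.22 × 2 = $4,054.44/yr
Windstorm insurance: $2,106.12/yr
Combined annual = $7,566.84
Base monthly escrow = $7,566.84 ÷ 12 = $630.57

$630.57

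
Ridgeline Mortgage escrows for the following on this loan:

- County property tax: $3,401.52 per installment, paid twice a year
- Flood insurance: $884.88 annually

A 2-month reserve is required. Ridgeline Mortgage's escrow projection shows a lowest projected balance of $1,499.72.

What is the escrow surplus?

$218.40

County property tax — $3,401.52 × 2 = $6,803.04/yr
Flood insurance — $884.88/yr
Annual escrow total = $7,687.92
Monthly escrow = $7,687.92 ÷ 12 = $640.66
Cushion = 2 × $640.66 = $1,281.32
Surplus = $1,499.72 − $1,281.32 = $218.40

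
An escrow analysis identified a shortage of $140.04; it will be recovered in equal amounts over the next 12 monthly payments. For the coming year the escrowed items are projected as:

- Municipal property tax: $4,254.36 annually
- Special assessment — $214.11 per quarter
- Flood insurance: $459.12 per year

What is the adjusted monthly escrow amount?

$475.83

Municipal property tax = $4,254.36 per year
Special assessment = $214.11 × 4 = $856.44 per year
Flood insurance = $459.12 per year
Annual escrow total = $4,254.36 + $856.44 + $459.12 = $5,569.92
Base monthly escrow = $5,569.92 / 12 = $464.16
Shortage per month = $140.04 / 12 = $11.67
New monthly escrow = $464.16 + $11.67 = $475.83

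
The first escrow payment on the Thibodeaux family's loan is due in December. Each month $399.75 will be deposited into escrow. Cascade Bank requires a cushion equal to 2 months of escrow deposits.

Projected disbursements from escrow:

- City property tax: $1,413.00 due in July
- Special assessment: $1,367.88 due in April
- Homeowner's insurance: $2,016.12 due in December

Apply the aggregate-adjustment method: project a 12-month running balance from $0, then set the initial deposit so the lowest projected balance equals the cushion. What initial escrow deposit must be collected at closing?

Cushion = 2 × $399.75 = $799.50
Trial balance (start $0, +$399.75 each month, − disbursements):
  Dec: +$399.75 − $2,016.12 → -$1,616.37
  Jan: +$399.75 → -$1,216.62
  Feb: +$399.75 → -$816.87
  Mar: +$399.75 → -$417.12
  Apr: +$399.75 − $1,367.88 → -$1,385.25
  May: +$399.75 → -$985.50
  Jun: +$399.75 → -$585.75
  Jul: +$399.75 − $1,413.00 → -$1,599.00
  Aug: +$399.75 → -$1,199.25
  Sep: +$399.75 → -$799.50
  Oct: +$399.75 → -$399.75
  Nov: +$399.75 → $0.00
Lowest trial balance = -$1,616.37 (Dec)
Initial deposit = cushion − low point = $799.50 − (-$1,616.37) = $2,415.87

$2,415.87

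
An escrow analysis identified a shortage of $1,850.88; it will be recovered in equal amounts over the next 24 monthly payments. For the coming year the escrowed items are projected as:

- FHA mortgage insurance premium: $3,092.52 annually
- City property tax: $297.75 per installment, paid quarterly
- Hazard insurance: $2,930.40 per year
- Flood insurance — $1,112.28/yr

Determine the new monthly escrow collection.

FHA mortgage insurance premium = $3,092.52
City property tax = $297.75 × 4 = $1,191.00
Hazard insurance = $2,930.40
Flood insurance = $1,112.28
Annual escrow total = $3,092.52 + $1,191.00 + $2,930.40 + $1,112.28 = $8,326.20
Monthly = $8,326.20 / 12 = $693.85
Monthly shortage recovery: $1,850.88 / 24 = $77.12
Adjusted monthly = $693.85 + $77.12 = $770.97

$770.97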